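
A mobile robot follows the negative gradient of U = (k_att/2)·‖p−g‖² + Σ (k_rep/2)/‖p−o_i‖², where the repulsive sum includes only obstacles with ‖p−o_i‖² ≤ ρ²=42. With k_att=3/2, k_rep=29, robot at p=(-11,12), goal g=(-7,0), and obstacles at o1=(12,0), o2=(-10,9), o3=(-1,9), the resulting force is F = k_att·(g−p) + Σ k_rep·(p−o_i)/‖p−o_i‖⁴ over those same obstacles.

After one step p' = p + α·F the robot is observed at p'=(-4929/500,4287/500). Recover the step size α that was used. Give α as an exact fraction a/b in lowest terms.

α = 1/5

F_att = 3/2·(g−p) = 3/2·(4,-12) = (6.0000,-18.0000)
o1: d²=673 > ρ²=42 → inactive
o2: d²=10 ≤ ρ²=42; F_rep = 29·(-1,3)/10² = (-0.2900,0.8700)
o3: d²=109 > ρ²=42 → inactive
F = F_att + ΣF_rep = (5.7100,-17.1300)
Δp = p'−p = (1.1420,-3.4260); α = Δx/Fx = (571/500) / (571/100) = 1/5
check: Δy/Fy = (-1713/500) / (-1713/100) = 1/5 ✓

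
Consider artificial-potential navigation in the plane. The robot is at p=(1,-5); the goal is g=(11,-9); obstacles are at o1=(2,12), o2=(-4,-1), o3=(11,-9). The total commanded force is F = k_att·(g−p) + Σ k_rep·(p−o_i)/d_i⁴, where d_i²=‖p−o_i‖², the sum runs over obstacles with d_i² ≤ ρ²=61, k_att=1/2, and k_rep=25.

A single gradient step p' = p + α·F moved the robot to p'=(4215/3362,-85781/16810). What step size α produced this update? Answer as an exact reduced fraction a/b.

α = 1/20

F_att = 1/2·(g−p) = 1/2·(10,-4) = (5.0000,-2.0000)
o1: d²=290 > ρ²=61 → inactive
o2: d²=41 ≤ ρ²=61; F_rep = 25·(5,-4)/41² = (0.0744,-0.0595)
o3: d²=116 > ρ²=61 → inactive
F = F_att + ΣF_rep = (5.0744,-2.0595)
Δp = p'−p = (0.2537,-0.1030); α = Δx/Fx = (853/3362) / (8530/1681) = 1/20
check: Δy/Fy = (-1731/16810) / (-3462/1681) = 1/20 ✓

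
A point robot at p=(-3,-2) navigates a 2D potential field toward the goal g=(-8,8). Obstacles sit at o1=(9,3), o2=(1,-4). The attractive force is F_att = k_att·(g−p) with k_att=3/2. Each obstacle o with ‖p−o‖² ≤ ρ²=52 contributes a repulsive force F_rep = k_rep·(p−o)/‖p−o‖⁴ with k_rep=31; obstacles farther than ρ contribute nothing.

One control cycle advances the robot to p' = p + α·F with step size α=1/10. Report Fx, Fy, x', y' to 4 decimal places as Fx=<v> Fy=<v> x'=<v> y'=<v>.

Fx=-7.8100 Fy=15.1550 x'=-3.7810 y'=-0.4845

F_att = 3/2·(g−p) = 3/2·(-5,10) = (-7.5000,15.0000)
o1: d²=169 > ρ²=52 → inactive
o2: d²=20 ≤ ρ²=52; F_rep = 31·(-4,2)/20² = (-0.3100,0.1550)
F = F_att + ΣF_rep = (-7.8100,15.1550)
p' = p + 1/10·F = (-3.7810,-0.4845)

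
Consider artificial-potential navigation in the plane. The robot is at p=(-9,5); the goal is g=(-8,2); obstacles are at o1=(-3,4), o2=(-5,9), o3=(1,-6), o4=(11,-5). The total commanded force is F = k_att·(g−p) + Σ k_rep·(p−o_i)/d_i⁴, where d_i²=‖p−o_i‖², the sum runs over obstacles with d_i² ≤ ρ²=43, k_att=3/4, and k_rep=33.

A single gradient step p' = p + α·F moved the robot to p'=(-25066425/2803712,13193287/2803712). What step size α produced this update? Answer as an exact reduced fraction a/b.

F_att = 3/4·(g−p) = 3/4·(1,-3) = (0.7500,-2.2500)
o1: d²=37 ≤ ρ²=43; F_rep = 33·(-6,1)/37² = (-0.1446,0.0241)
o2: d²=32 ≤ ρ²=43; F_rep = 33·(-4,-4)/32² = (-0.1289,-0.1289)
o3: d²=221 > ρ²=43 → inactive
o4: d²=500 > ρ²=43 → inactive
F = F_att + ΣF_rep = (0.4765,-2.3548)
Δp = p'−p = (0.0596,-0.2944); α = Δx/Fx = (166983/2803712) / (166983/350464) = 1/8
check: Δy/Fy = (-825273/2803712) / (-825273/350464) = 1/8 ✓

α = 1/8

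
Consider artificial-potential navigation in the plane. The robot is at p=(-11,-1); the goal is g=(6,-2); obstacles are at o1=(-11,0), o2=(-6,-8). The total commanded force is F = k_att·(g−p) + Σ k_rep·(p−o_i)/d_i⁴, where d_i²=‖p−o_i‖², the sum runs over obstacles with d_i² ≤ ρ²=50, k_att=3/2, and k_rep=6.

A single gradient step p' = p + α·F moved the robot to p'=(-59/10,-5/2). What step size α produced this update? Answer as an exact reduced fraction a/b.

F_att = 3/2·(g−p) = 3/2·(17,-1) = (25.5000,-1.5000)
o1: d²=1 ≤ ρ²=50; F_rep = 6·(0,-1)/1² = (0.0000,-6.0000)
o2: d²=74 > ρ²=50 → inactive
F = F_att + ΣF_rep = (25.5000,-7.5000)
Δp = p'−p = (5.1000,-1.5000); α = Δx/Fx = (51/10) / (51/2) = 1/5
check: Δy/Fy = (-3/2) / (-15/2) = 1/5 ✓

α = 1/5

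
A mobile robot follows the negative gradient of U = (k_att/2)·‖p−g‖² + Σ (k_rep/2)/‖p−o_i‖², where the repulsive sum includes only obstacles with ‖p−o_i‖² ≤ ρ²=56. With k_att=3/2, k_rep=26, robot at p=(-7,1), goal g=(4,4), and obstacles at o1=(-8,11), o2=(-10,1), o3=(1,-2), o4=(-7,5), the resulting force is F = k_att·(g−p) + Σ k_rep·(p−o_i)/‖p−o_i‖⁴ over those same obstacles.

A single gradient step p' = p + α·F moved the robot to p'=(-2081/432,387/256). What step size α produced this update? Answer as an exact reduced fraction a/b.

α = 1/8

F_att = 3/2·(g−p) = 3/2·(11,3) = (16.5000,4.5000)
o1: d²=101 > ρ²=56 → inactive
o2: d²=9 ≤ ρ²=56; F_rep = 26·(3,0)/9² = (0.9630,0.0000)
o3: d²=73 > ρ²=56 → inactive
o4: d²=16 ≤ ρ²=56; F_rep = 26·(0,-4)/16² = (0.0000,-0.4062)
F = F_att + ΣF_rep = (17.4630,4.0938)
Δp = p'−p = (2.1829,0.5117); α = Δx/Fx = (943/432) / (943/54) = 1/8
check: Δy/Fy = (131/256) / (131/32) = 1/8 ✓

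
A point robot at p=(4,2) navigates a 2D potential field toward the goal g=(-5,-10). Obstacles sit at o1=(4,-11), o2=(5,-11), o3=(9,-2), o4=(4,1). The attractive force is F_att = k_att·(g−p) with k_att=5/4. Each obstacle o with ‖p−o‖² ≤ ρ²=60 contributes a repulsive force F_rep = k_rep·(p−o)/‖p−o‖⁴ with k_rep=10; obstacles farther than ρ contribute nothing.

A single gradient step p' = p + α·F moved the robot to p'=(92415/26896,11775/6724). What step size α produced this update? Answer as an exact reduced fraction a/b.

α = 1/20

F_att = 5/4·(g−p) = 5/4·(-9,-12) = (-11.2500,-15.0000)
o1: d²=169 > ρ²=60 → inactive
o2: d²=170 > ρ²=60 → inactive
o3: d²=41 ≤ ρ²=60; F_rep = 10·(-5,4)/41² = (-0.0297,0.0238)
o4: d²=1 ≤ ρ²=60; F_rep = 10·(0,1)/1² = (0.0000,10.0000)
F = F_att + ΣF_rep = (-11.2797,-4.9762)
Δp = p'−p = (-0.5640,-0.2488); α = Δx/Fx = (-15169/26896) / (-75845/6724) = 1/20
check: Δy/Fy = (-1673/6724) / (-8365/1681) = 1/20 ✓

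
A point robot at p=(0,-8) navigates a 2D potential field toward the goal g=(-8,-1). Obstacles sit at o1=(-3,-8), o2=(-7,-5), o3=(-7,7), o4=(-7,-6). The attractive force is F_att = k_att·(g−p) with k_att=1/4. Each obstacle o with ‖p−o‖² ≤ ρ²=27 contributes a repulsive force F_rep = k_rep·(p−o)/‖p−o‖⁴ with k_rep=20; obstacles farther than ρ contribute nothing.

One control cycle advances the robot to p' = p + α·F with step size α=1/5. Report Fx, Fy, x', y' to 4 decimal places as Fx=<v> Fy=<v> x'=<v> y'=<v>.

F_att = 1/4·(g−p) = 1/4·(-8,7) = (-2.0000,1.7500)
o1: d²=9 ≤ ρ²=27; F_rep = 20·(3,0)/9² = (0.7407,0.0000)
o2: d²=58 > ρ²=27 → inactive
o3: d²=274 > ρ²=27 → inactive
o4: d²=53 > ρ²=27 → inactive
F = F_att + ΣF_rep = (-1.2593,1.7500)
p' = p + 1/5·F = (-0.2519,-7.6500)

Fx=-1.2593 Fy=1.7500 x'=-0.2519 y'=-7.6500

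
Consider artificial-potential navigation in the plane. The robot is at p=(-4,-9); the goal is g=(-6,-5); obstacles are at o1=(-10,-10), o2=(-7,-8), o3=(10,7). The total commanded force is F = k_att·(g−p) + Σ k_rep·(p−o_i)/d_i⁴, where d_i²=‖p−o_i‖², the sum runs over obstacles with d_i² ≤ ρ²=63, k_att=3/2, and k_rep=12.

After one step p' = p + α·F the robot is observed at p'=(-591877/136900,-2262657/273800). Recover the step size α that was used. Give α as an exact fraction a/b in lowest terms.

α = 1/8

F_att = 3/2·(g−p) = 3/2·(-2,4) = (-3.0000,6.0000)
o1: d²=37 ≤ ρ²=63; F_rep = 12·(6,1)/37² = (0.0526,0.0088)
o2: d²=10 ≤ ρ²=63; F_rep = 12·(3,-1)/10² = (0.3600,-0.1200)
o3: d²=452 > ρ²=63 → inactive
F = F_att + ΣF_rep = (-2.5874,5.8888)
Δp = p'−p = (-0.3234,0.7361); α = Δx/Fx = (-44277/136900) / (-88554/34225) = 1/8
check: Δy/Fy = (201543/273800) / (201543/34225) = 1/8 ✓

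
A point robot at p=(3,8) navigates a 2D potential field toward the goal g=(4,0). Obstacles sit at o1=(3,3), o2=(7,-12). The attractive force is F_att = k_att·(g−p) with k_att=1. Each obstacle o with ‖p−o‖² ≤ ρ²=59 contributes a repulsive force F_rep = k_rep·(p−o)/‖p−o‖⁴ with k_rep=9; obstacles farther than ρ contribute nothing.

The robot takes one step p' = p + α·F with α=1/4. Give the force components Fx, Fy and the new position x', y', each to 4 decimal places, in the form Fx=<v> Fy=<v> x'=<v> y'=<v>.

Fx=1.0000 Fy=-7.9280 x'=3.2500 y'=6.0180

F_att = 1·(g−p) = 1·(1,-8) = (1.0000,-8.0000)
o1: d²=25 ≤ ρ²=59; F_rep = 9·(0,5)/25² = (0.0000,0.0720)
o2: d²=416 > ρ²=59 → inactive
F = F_att + ΣF_rep = (1.0000,-7.9280)
p' = p + 1/4·F = (3.2500,6.0180)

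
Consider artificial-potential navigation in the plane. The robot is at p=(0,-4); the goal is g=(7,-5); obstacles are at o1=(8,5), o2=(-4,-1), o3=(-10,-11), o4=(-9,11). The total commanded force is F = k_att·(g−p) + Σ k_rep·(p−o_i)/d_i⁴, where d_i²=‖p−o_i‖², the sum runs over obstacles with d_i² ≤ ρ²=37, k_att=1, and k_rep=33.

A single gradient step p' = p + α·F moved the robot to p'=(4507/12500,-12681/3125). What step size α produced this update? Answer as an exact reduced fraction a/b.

F_att = 1·(g−p) = 1·(7,-1) = (7.0000,-1.0000)
o1: d²=145 > ρ²=37 → inactive
o2: d²=25 ≤ ρ²=37; F_rep = 33·(4,-3)/25² = (0.2112,-0.1584)
o3: d²=149 > ρ²=37 → inactive
o4: d²=306 > ρ²=37 → inactive
F = F_att + ΣF_rep = (7.2112,-1.1584)
Δp = p'−p = (0.3606,-0.0579); α = Δx/Fx = (4507/12500) / (4507/625) = 1/20
check: Δy/Fy = (-181/3125) / (-724/625) = 1/20 ✓

α = 1/20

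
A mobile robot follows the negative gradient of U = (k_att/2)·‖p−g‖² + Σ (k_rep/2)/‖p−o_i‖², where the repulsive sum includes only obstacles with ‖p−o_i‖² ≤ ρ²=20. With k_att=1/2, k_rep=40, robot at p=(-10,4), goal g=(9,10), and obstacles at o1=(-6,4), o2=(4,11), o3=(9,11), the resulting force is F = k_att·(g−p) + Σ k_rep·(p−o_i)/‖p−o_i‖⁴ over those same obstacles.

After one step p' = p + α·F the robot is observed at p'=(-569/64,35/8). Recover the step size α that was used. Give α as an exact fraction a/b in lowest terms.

F_att = 1/2·(g−p) = 1/2·(19,6) = (9.5000,3.0000)
o1: d²=16 ≤ ρ²=20; F_rep = 40·(-4,0)/16² = (-0.6250,0.0000)
o2: d²=245 > ρ²=20 → inactive
o3: d²=410 > ρ²=20 → inactive
F = F_att + ΣF_rep = (8.8750,3.0000)
Δp = p'−p = (1.1094,0.3750); α = Δx/Fx = (71/64) / (71/8) = 1/8
check: Δy/Fy = (3/8) / (3) = 1/8 ✓

α = 1/8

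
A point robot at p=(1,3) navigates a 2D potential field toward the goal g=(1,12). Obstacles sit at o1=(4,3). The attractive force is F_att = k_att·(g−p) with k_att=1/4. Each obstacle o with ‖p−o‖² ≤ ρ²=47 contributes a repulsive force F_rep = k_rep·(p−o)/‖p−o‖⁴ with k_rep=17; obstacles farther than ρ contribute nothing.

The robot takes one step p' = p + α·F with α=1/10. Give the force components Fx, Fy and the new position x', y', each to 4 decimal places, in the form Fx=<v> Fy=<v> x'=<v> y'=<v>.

Fx=-0.6296 Fy=2.2500 x'=0.9370 y'=3.2250

F_att = 1/4·(g−p) = 1/4·(0,9) = (0.0000,2.2500)
o1: d²=9 ≤ ρ²=47; F_rep = 17·(-3,0)/9² = (-0.6296,0.0000)
F = F_att + ΣF_rep = (-0.6296,2.2500)
p' = p + 1/10·F = (0.9370,3.2250)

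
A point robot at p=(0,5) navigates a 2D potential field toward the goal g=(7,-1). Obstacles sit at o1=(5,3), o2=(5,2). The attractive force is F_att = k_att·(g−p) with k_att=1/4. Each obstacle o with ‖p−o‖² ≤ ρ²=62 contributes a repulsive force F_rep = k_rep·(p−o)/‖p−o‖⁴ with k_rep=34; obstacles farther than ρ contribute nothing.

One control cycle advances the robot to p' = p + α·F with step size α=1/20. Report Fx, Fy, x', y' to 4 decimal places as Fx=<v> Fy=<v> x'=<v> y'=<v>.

F_att = 1/4·(g−p) = 1/4·(7,-6) = (1.7500,-1.5000)
o1: d²=29 ≤ ρ²=62; F_rep = 34·(-5,2)/29² = (-0.2021,0.0809)
o2: d²=34 ≤ ρ²=62; F_rep = 34·(-5,3)/34² = (-0.1471,0.0882)
F = F_att + ΣF_rep = (1.4008,-1.3309)
p' = p + 1/20·F = (0.0700,4.9335)

Fx=1.4008 Fy=-1.3309 x'=0.0700 y'=4.9335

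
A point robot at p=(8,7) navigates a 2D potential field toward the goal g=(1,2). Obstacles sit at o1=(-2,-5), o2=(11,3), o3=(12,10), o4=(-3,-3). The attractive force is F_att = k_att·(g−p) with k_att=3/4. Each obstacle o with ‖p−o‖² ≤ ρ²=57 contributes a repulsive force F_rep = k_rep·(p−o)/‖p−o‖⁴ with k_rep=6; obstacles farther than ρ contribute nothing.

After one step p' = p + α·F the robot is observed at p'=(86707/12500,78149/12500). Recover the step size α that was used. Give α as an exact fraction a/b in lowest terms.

α = 1/5

F_att = 3/4·(g−p) = 3/4·(-7,-5) = (-5.2500,-3.7500)
o1: d²=244 > ρ²=57 → inactive
o2: d²=25 ≤ ρ²=57; F_rep = 6·(-3,4)/25² = (-0.0288,0.0384)
o3: d²=25 ≤ ρ²=57; F_rep = 6·(-4,-3)/25² = (-0.0384,-0.0288)
o4: d²=221 > ρ²=57 → inactive
F = F_att + ΣF_rep = (-5.3172,-3.7404)
Δp = p'−p = (-1.0634,-0.7481); α = Δx/Fx = (-13293/12500) / (-13293/2500) = 1/5
check: Δy/Fy = (-9351/12500) / (-9351/2500) = 1/5 ✓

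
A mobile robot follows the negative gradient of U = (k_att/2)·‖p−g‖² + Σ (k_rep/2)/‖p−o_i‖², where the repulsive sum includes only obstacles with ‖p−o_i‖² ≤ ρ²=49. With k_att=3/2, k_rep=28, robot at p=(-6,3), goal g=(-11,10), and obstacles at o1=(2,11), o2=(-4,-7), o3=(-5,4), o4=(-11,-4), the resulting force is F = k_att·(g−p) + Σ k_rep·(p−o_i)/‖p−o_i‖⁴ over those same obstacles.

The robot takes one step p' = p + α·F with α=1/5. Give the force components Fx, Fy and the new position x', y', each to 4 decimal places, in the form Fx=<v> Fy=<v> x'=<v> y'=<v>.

Fx=-14.5000 Fy=3.5000 x'=-8.9000 y'=3.7000

F_att = 3/2·(g−p) = 3/2·(-5,7) = (-7.5000,10.5000)
o1: d²=128 > ρ²=49 → inactive
o2: d²=104 > ρ²=49 → inactive
o3: d²=2 ≤ ρ²=49; F_rep = 28·(-1,-1)/2² = (-7.0000,-7.0000)
o4: d²=74 > ρ²=49 → inactive
F = F_att + ΣF_rep = (-14.5000,3.5000)
p' = p + 1/5·F = (-8.9000,3.7000)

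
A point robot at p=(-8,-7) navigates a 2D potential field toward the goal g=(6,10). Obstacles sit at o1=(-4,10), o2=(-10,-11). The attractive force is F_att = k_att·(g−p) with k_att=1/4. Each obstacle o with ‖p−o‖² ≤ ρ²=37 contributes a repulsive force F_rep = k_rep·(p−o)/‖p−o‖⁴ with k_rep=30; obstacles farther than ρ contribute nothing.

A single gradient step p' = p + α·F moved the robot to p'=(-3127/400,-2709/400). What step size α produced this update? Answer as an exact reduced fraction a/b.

α = 1/20

F_att = 1/4·(g−p) = 1/4·(14,17) = (3.5000,4.2500)
o1: d²=305 > ρ²=37 → inactive
o2: d²=20 ≤ ρ²=37; F_rep = 30·(2,4)/20² = (0.1500,0.3000)
F = F_att + ΣF_rep = (3.6500,4.5500)
Δp = p'−p = (0.1825,0.2275); α = Δx/Fx = (73/400) / (73/20) = 1/20
check: Δy/Fy = (91/400) / (91/20) = 1/20 ✓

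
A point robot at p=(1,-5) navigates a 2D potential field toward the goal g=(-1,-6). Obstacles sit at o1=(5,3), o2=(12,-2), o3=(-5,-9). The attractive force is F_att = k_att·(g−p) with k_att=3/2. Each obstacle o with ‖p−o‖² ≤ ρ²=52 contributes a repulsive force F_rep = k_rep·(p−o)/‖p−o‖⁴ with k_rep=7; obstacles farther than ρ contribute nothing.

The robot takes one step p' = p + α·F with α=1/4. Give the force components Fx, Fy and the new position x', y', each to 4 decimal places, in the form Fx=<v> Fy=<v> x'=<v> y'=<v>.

Fx=-2.9845 Fy=-1.4896 x'=0.2539 y'=-5.3724

F_att = 3/2·(g−p) = 3/2·(-2,-1) = (-3.0000,-1.5000)
o1: d²=80 > ρ²=52 → inactive
o2: d²=130 > ρ²=52 → inactive
o3: d²=52 ≤ ρ²=52; F_rep = 7·(6,4)/52² = (0.0155,0.0104)
F = F_att + ΣF_rep = (-2.9845,-1.4896)
p' = p + 1/4·F = (0.2539,-5.3724)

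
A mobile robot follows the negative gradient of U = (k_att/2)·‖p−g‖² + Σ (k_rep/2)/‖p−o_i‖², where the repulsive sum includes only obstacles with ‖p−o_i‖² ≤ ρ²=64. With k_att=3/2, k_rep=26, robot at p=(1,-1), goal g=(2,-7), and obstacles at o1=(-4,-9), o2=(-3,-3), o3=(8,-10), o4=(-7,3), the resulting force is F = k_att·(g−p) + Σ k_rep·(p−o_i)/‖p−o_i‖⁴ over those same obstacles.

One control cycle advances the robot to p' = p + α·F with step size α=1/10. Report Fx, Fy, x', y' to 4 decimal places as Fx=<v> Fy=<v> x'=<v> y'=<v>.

Fx=1.7600 Fy=-8.8700 x'=1.1760 y'=-1.8870

F_att = 3/2·(g−p) = 3/2·(1,-6) = (1.5000,-9.0000)
o1: d²=89 > ρ²=64 → inactive
o2: d²=20 ≤ ρ²=64; F_rep = 26·(4,2)/20² = (0.2600,0.1300)
o3: d²=130 > ρ²=64 → inactive
o4: d²=80 > ρ²=64 → inactive
F = F_att + ΣF_rep = (1.7600,-8.8700)
p' = p + 1/10·F = (1.1760,-1.8870)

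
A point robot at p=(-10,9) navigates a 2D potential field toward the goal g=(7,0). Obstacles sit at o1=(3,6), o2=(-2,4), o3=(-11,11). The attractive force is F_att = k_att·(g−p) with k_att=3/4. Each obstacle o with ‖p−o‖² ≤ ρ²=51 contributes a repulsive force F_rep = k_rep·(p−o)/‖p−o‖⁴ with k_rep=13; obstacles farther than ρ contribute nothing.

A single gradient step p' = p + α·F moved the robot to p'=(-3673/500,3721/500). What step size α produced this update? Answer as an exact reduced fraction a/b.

α = 1/5

F_att = 3/4·(g−p) = 3/4·(17,-9) = (12.7500,-6.7500)
o1: d²=178 > ρ²=51 → inactive
o2: d²=89 > ρ²=51 → inactive
o3: d²=5 ≤ ρ²=51; F_rep = 13·(1,-2)/5² = (0.5200,-1.0400)
F = F_att + ΣF_rep = (13.2700,-7.7900)
Δp = p'−p = (2.6540,-1.5580); α = Δx/Fx = (1327/500) / (1327/100) = 1/5
check: Δy/Fy = (-779/500) / (-779/100) = 1/5 ✓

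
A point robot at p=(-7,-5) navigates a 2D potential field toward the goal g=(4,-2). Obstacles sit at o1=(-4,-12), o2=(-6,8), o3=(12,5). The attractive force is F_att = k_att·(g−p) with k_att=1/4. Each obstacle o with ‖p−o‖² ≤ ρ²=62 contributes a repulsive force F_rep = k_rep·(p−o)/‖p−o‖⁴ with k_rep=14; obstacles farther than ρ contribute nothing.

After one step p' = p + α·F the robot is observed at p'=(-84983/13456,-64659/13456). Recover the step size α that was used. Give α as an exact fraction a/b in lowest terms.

α = 1/4

F_att = 1/4·(g−p) = 1/4·(11,3) = (2.7500,0.7500)
o1: d²=58 ≤ ρ²=62; F_rep = 14·(-3,7)/58² = (-0.0125,0.0291)
o2: d²=170 > ρ²=62 → inactive
o3: d²=461 > ρ²=62 → inactive
F = F_att + ΣF_rep = (2.7375,0.7791)
Δp = p'−p = (0.6844,0.1948); α = Δx/Fx = (9209/13456) / (9209/3364) = 1/4
check: Δy/Fy = (2621/13456) / (2621/3364) = 1/4 ✓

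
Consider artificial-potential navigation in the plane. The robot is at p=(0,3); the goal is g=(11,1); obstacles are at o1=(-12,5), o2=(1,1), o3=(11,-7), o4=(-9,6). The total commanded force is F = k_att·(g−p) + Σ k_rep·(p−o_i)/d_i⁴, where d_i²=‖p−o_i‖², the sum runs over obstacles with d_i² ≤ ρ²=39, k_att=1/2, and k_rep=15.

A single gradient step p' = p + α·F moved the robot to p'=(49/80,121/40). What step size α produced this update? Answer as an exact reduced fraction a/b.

α = 1/8

F_att = 1/2·(g−p) = 1/2·(11,-2) = (5.5000,-1.0000)
o1: d²=148 > ρ²=39 → inactive
o2: d²=5 ≤ ρ²=39; F_rep = 15·(-1,2)/5² = (-0.6000,1.2000)
o3: d²=221 > ρ²=39 → inactive
o4: d²=90 > ρ²=39 → inactive
F = F_att + ΣF_rep = (4.9000,0.2000)
Δp = p'−p = (0.6125,0.0250); α = Δx/Fx = (49/80) / (49/10) = 1/8
check: Δy/Fy = (1/40) / (1/5) = 1/8 ✓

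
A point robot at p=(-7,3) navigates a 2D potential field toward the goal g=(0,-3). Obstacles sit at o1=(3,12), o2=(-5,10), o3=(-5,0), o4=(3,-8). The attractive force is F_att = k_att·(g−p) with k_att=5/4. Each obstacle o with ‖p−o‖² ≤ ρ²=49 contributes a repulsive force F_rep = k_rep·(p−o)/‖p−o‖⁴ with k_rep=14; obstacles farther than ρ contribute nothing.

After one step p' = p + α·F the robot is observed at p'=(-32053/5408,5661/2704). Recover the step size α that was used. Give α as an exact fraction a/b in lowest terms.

F_att = 5/4·(g−p) = 5/4·(7,-6) = (8.7500,-7.5000)
o1: d²=181 > ρ²=49 → inactive
o2: d²=53 > ρ²=49 → inactive
o3: d²=13 ≤ ρ²=49; F_rep = 14·(-2,3)/13² = (-0.1657,0.2485)
o4: d²=221 > ρ²=49 → inactive
F = F_att + ΣF_rep = (8.5843,-7.2515)
Δp = p'−p = (1.0730,-0.9064); α = Δx/Fx = (5803/5408) / (5803/676) = 1/8
check: Δy/Fy = (-2451/2704) / (-2451/338) = 1/8 ✓

α = 1/8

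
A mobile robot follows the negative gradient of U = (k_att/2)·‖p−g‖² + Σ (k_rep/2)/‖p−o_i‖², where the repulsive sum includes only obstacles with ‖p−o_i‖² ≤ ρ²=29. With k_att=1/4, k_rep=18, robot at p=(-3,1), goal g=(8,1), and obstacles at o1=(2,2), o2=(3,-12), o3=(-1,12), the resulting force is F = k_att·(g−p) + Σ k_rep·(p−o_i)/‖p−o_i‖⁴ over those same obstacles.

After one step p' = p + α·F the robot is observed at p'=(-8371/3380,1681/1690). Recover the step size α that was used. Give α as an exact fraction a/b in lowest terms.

α = 1/5

F_att = 1/4·(g−p) = 1/4·(11,0) = (2.7500,0.0000)
o1: d²=26 ≤ ρ²=29; F_rep = 18·(-5,-1)/26² = (-0.1331,-0.0266)
o2: d²=205 > ρ²=29 → inactive
o3: d²=125 > ρ²=29 → inactive
F = F_att + ΣF_rep = (2.6169,-0.0266)
Δp = p'−p = (0.5234,-0.0053); α = Δx/Fx = (1769/3380) / (1769/676) = 1/5
check: Δy/Fy = (-9/1690) / (-9/338) = 1/5 ✓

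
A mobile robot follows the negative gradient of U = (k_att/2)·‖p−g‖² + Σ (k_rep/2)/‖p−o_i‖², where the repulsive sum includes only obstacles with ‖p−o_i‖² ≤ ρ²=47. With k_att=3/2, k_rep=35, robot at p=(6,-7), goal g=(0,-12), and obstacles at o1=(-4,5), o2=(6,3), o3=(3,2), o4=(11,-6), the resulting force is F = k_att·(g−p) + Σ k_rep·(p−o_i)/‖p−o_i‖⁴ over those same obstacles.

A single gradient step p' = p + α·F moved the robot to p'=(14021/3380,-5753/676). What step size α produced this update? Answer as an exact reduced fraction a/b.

α = 1/5

F_att = 3/2·(g−p) = 3/2·(-6,-5) = (-9.0000,-7.5000)
o1: d²=244 > ρ²=47 → inactive
o2: d²=100 > ρ²=47 → inactive
o3: d²=90 > ρ²=47 → inactive
o4: d²=26 ≤ ρ²=47; F_rep = 35·(-5,-1)/26² = (-0.2589,-0.0518)
F = F_att + ΣF_rep = (-9.2589,-7.5518)
Δp = p'−p = (-1.8518,-1.5104); α = Δx/Fx = (-6259/3380) / (-6259/676) = 1/5
check: Δy/Fy = (-1021/676) / (-5105/676) = 1/5 ✓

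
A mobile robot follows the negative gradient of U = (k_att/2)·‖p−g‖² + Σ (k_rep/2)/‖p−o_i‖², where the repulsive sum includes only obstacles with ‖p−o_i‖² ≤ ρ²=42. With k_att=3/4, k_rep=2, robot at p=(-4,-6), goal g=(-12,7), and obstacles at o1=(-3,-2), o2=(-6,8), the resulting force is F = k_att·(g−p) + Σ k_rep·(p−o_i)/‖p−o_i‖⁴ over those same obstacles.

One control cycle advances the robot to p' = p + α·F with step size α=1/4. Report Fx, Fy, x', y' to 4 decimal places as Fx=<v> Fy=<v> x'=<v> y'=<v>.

Fx=-6.0069 Fy=9.7223 x'=-5.5017 y'=-3.5694

F_att = 3/4·(g−p) = 3/4·(-8,13) = (-6.0000,9.7500)
o1: d²=17 ≤ ρ²=42; F_rep = 2·(-1,-4)/17² = (-0.0069,-0.0277)
o2: d²=200 > ρ²=42 → inactive
F = F_att + ΣF_rep = (-6.0069,9.7223)
p' = p + 1/4·F = (-5.5017,-3.5694)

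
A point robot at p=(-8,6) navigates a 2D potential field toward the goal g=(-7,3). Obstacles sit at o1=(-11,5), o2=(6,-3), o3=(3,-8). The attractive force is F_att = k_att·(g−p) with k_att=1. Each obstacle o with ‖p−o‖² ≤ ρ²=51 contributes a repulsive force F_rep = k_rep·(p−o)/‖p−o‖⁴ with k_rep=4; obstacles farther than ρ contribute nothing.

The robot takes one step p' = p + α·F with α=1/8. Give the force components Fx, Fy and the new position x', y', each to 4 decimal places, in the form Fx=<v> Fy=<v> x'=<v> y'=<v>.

Fx=1.1200 Fy=-2.9600 x'=-7.8600 y'=5.6300

F_att = 1·(g−p) = 1·(1,-3) = (1.0000,-3.0000)
o1: d²=10 ≤ ρ²=51; F_rep = 4·(3,1)/10² = (0.1200,0.0400)
o2: d²=277 > ρ²=51 → inactive
o3: d²=317 > ρ²=51 → inactive
F = F_att + ΣF_rep = (1.1200,-2.9600)
p' = p + 1/8·F = (-7.8600,5.6300)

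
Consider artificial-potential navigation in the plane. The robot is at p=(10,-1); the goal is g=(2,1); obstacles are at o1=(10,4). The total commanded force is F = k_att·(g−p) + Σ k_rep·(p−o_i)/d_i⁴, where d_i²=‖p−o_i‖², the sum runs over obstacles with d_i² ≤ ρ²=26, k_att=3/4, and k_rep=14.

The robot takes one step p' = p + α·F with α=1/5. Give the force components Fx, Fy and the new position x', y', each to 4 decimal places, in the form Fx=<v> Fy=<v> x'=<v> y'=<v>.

Fx=-6.0000 Fy=1.3880 x'=8.8000 y'=-0.7224

F_att = 3/4·(g−p) = 3/4·(-8,2) = (-6.0000,1.5000)
o1: d²=25 ≤ ρ²=26; F_rep = 14·(0,-5)/25² = (0.0000,-0.1120)
F = F_att + ΣF_rep = (-6.0000,1.3880)
p' = p + 1/5·F = (8.8000,-0.7224)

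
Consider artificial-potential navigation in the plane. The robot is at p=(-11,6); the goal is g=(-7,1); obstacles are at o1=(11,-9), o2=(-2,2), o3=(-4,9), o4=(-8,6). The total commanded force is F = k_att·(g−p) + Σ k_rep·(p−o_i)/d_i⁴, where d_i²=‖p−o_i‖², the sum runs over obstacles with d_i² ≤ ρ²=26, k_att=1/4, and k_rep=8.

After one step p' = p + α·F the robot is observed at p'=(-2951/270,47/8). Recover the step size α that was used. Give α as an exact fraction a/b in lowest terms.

F_att = 1/4·(g−p) = 1/4·(4,-5) = (1.0000,-1.2500)
o1: d²=709 > ρ²=26 → inactive
o2: d²=97 > ρ²=26 → inactive
o3: d²=58 > ρ²=26 → inactive
o4: d²=9 ≤ ρ²=26; F_rep = 8·(-3,0)/9² = (-0.2963,0.0000)
F = F_att + ΣF_rep = (0.7037,-1.2500)
Δp = p'−p = (0.0704,-0.1250); α = Δx/Fx = (19/270) / (19/27) = 1/10
check: Δy/Fy = (-1/8) / (-5/4) = 1/10 ✓

α = 1/10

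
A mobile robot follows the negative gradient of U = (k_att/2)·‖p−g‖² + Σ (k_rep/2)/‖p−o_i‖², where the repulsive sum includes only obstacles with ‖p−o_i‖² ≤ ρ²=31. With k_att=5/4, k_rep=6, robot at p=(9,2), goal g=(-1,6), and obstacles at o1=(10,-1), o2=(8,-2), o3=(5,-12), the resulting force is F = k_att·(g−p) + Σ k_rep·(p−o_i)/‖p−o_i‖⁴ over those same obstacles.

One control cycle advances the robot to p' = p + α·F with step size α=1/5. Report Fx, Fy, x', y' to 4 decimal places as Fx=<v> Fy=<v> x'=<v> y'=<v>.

F_att = 5/4·(g−p) = 5/4·(-10,4) = (-12.5000,5.0000)
o1: d²=10 ≤ ρ²=31; F_rep = 6·(-1,3)/10² = (-0.0600,0.1800)
o2: d²=17 ≤ ρ²=31; F_rep = 6·(1,4)/17² = (0.0208,0.0830)
o3: d²=212 > ρ²=31 → inactive
F = F_att + ΣF_rep = (-12.5392,5.2630)
p' = p + 1/5·F = (6.4922,3.0526)

Fx=-12.5392 Fy=5.2630 x'=6.4922 y'=3.0526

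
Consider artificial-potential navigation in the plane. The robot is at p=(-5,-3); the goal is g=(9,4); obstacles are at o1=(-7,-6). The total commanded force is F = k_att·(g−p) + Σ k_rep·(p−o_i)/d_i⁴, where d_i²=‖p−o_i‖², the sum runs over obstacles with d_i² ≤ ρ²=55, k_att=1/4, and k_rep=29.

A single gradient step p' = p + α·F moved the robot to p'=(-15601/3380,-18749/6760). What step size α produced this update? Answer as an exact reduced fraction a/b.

F_att = 1/4·(g−p) = 1/4·(14,7) = (3.5000,1.7500)
o1: d²=13 ≤ ρ²=55; F_rep = 29·(2,3)/13² = (0.3432,0.5148)
F = F_att + ΣF_rep = (3.8432,2.2648)
Δp = p'−p = (0.3843,0.2265); α = Δx/Fx = (1299/3380) / (1299/338) = 1/10
check: Δy/Fy = (1531/6760) / (1531/676) = 1/10 ✓

α = 1/10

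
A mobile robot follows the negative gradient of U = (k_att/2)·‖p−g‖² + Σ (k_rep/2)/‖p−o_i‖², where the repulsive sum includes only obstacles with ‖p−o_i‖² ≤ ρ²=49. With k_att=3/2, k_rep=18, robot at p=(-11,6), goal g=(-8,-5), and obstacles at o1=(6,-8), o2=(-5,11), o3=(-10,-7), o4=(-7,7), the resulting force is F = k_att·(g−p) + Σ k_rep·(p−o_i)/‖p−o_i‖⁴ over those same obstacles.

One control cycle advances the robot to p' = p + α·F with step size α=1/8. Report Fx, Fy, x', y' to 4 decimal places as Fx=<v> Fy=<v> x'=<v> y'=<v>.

F_att = 3/2·(g−p) = 3/2·(3,-11) = (4.5000,-16.5000)
o1: d²=485 > ρ²=49 → inactive
o2: d²=61 > ρ²=49 → inactive
o3: d²=170 > ρ²=49 → inactive
o4: d²=17 ≤ ρ²=49; F_rep = 18·(-4,-1)/17² = (-0.2491,-0.0623)
F = F_att + ΣF_rep = (4.2509,-16.5623)
p' = p + 1/8·F = (-10.4686,3.9297)

Fx=4.2509 Fy=-16.5623 x'=-10.4686 y'=3.9297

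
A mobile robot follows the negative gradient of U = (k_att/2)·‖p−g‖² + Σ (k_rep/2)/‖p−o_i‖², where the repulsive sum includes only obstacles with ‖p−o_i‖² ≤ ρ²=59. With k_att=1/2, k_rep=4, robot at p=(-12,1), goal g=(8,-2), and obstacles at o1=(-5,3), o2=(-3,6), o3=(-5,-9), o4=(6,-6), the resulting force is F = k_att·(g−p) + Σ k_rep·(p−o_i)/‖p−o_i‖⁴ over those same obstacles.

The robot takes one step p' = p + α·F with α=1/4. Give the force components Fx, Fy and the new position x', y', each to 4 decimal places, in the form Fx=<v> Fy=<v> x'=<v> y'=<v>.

F_att = 1/2·(g−p) = 1/2·(20,-3) = (10.0000,-1.5000)
o1: d²=53 ≤ ρ²=59; F_rep = 4·(-7,-2)/53² = (-0.0100,-0.0028)
o2: d²=106 > ρ²=59 → inactive
o3: d²=149 > ρ²=59 → inactive
o4: d²=373 > ρ²=59 → inactive
F = F_att + ΣF_rep = (9.9900,-1.5028)
p' = p + 1/4·F = (-9.5025,0.6243)

Fx=9.9900 Fy=-1.5028 x'=-9.5025 y'=0.6243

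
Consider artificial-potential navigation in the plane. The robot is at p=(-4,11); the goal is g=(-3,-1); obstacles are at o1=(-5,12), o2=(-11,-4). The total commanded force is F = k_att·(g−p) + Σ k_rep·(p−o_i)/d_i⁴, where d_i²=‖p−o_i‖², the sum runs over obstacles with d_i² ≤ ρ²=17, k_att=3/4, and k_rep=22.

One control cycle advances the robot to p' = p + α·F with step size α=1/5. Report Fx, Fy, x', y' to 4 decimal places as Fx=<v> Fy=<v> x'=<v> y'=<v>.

F_att = 3/4·(g−p) = 3/4·(1,-12) = (0.7500,-9.0000)
o1: d²=2 ≤ ρ²=17; F_rep = 22·(1,-1)/2² = (5.5000,-5.5000)
o2: d²=274 > ρ²=17 → inactive
F = F_att + ΣF_rep = (6.2500,-14.5000)
p' = p + 1/5·F = (-2.7500,8.1000)

Fx=6.2500 Fy=-14.5000 x'=-2.7500 y'=8.1000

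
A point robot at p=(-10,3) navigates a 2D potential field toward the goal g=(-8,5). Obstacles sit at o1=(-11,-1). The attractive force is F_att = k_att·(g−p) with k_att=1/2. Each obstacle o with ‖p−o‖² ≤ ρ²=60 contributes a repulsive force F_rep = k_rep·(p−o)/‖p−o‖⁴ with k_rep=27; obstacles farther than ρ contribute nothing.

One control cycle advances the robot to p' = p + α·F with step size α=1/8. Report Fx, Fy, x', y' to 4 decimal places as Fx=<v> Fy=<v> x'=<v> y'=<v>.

F_att = 1/2·(g−p) = 1/2·(2,2) = (1.0000,1.0000)
o1: d²=17 ≤ ρ²=60; F_rep = 27·(1,4)/17² = (0.0934,0.3737)
F = F_att + ΣF_rep = (1.0934,1.3737)
p' = p + 1/8·F = (-9.8633,3.1717)

Fx=1.0934 Fy=1.3737 x'=-9.8633 y'=3.1717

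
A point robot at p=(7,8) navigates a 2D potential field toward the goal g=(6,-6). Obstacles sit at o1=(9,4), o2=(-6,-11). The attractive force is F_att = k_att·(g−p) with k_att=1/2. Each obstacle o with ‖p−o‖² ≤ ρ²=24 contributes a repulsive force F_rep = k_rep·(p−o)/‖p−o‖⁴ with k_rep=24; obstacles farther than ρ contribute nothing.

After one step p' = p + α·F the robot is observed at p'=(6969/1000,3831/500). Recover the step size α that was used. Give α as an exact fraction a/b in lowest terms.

α = 1/20

F_att = 1/2·(g−p) = 1/2·(-1,-14) = (-0.5000,-7.0000)
o1: d²=20 ≤ ρ²=24; F_rep = 24·(-2,4)/20² = (-0.1200,0.2400)
o2: d²=530 > ρ²=24 → inactive
F = F_att + ΣF_rep = (-0.6200,-6.7600)
Δp = p'−p = (-0.0310,-0.3380); α = Δx/Fx = (-31/1000) / (-31/50) = 1/20
check: Δy/Fy = (-169/500) / (-169/25) = 1/20 ✓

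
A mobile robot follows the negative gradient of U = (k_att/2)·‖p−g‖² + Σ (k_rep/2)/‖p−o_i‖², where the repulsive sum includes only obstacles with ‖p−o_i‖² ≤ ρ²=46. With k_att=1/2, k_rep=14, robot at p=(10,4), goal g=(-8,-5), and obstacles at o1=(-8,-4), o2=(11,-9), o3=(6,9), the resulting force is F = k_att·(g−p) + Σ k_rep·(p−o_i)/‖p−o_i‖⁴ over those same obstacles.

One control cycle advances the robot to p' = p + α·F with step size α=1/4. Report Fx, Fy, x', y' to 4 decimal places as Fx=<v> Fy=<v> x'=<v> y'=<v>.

Fx=-8.9667 Fy=-4.5416 x'=7.7583 y'=2.8646

F_att = 1/2·(g−p) = 1/2·(-18,-9) = (-9.0000,-4.5000)
o1: d²=388 > ρ²=46 → inactive
o2: d²=170 > ρ²=46 → inactive
o3: d²=41 ≤ ρ²=46; F_rep = 14·(4,-5)/41² = (0.0333,-0.0416)
F = F_att + ΣF_rep = (-8.9667,-4.5416)
p' = p + 1/4·F = (7.7583,2.8646)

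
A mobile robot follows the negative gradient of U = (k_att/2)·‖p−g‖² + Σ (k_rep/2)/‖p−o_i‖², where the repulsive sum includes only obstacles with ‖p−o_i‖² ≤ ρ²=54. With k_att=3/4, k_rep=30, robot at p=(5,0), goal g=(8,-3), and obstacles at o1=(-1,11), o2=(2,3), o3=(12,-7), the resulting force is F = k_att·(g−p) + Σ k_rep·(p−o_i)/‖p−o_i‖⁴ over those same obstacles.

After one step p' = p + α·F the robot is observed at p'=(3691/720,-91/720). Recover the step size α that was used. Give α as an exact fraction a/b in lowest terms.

F_att = 3/4·(g−p) = 3/4·(3,-3) = (2.2500,-2.2500)
o1: d²=157 > ρ²=54 → inactive
o2: d²=18 ≤ ρ²=54; F_rep = 30·(3,-3)/18² = (0.2778,-0.2778)
o3: d²=98 > ρ²=54 → inactive
F = F_att + ΣF_rep = (2.5278,-2.5278)
Δp = p'−p = (0.1264,-0.1264); α = Δx/Fx = (91/720) / (91/36) = 1/20
check: Δy/Fy = (-91/720) / (-91/36) = 1/20 ✓

α = 1/20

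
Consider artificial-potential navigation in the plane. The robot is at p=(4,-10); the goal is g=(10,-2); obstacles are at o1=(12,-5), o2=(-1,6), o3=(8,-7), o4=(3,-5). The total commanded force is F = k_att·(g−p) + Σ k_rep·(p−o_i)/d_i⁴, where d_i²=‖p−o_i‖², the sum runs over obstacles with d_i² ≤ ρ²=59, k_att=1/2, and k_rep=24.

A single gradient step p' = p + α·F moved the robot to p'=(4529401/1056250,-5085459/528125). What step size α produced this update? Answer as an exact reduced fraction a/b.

F_att = 1/2·(g−p) = 1/2·(6,8) = (3.0000,4.0000)
o1: d²=89 > ρ²=59 → inactive
o2: d²=281 > ρ²=59 → inactive
o3: d²=25 ≤ ρ²=59; F_rep = 24·(-4,-3)/25² = (-0.1536,-0.1152)
o4: d²=26 ≤ ρ²=59; F_rep = 24·(1,-5)/26² = (0.0355,-0.1775)
F = F_att + ΣF_rep = (2.8819,3.7073)
Δp = p'−p = (0.2882,0.3707); α = Δx/Fx = (304401/1056250) / (304401/105625) = 1/10
check: Δy/Fy = (195791/528125) / (391582/105625) = 1/10 ✓

α = 1/10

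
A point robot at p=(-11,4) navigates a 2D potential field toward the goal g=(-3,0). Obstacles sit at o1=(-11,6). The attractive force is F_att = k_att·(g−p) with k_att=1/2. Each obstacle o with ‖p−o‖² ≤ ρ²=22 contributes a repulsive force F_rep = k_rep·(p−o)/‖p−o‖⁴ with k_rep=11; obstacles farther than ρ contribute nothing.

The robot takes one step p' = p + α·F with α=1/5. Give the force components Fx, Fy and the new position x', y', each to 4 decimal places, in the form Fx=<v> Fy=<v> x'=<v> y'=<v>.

F_att = 1/2·(g−p) = 1/2·(8,-4) = (4.0000,-2.0000)
o1: d²=4 ≤ ρ²=22; F_rep = 11·(0,-2)/4² = (0.0000,-1.3750)
F = F_att + ΣF_rep = (4.0000,-3.3750)
p' = p + 1/5·F = (-10.2000,3.3250)

Fx=4.0000 Fy=-3.3750 x'=-10.2000 y'=3.3250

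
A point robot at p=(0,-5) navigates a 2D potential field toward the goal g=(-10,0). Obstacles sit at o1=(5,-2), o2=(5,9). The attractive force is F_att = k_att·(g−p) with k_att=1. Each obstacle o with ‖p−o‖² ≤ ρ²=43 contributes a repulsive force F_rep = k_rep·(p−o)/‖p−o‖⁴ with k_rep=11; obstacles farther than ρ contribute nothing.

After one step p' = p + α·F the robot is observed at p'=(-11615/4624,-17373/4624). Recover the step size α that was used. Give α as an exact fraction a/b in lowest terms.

F_att = 1·(g−p) = 1·(-10,5) = (-10.0000,5.0000)
o1: d²=34 ≤ ρ²=43; F_rep = 11·(-5,-3)/34² = (-0.0476,-0.0285)
o2: d²=221 > ρ²=43 → inactive
F = F_att + ΣF_rep = (-10.0476,4.9715)
Δp = p'−p = (-2.5119,1.2429); α = Δx/Fx = (-11615/4624) / (-11615/1156) = 1/4
check: Δy/Fy = (5747/4624) / (5747/1156) = 1/4 ✓

α = 1/4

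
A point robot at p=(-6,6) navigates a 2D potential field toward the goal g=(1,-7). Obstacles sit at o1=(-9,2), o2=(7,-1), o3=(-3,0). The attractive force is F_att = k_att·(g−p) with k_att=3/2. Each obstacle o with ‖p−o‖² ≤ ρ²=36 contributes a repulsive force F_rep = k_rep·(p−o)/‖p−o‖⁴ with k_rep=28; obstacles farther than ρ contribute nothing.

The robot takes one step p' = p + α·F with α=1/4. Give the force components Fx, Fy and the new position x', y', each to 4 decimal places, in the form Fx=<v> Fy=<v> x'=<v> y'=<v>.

Fx=10.6344 Fy=-19.3208 x'=-3.3414 y'=1.1698

F_att = 3/2·(g−p) = 3/2·(7,-13) = (10.5000,-19.5000)
o1: d²=25 ≤ ρ²=36; F_rep = 28·(3,4)/25² = (0.1344,0.1792)
o2: d²=218 > ρ²=36 → inactive
o3: d²=45 > ρ²=36 → inactive
F = F_att + ΣF_rep = (10.6344,-19.3208)
p' = p + 1/4·F = (-3.3414,1.1698)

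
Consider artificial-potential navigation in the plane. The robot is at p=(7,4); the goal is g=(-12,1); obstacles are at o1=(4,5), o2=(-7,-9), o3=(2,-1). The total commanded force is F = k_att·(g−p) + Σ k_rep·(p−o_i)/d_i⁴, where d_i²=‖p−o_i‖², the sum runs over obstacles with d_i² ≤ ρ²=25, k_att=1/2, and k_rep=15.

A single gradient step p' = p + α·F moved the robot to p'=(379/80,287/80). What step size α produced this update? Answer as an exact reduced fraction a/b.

F_att = 1/2·(g−p) = 1/2·(-19,-3) = (-9.5000,-1.5000)
o1: d²=10 ≤ ρ²=25; F_rep = 15·(3,-1)/10² = (0.4500,-0.1500)
o2: d²=365 > ρ²=25 → inactive
o3: d²=50 > ρ²=25 → inactive
F = F_att + ΣF_rep = (-9.0500,-1.6500)
Δp = p'−p = (-2.2625,-0.4125); α = Δx/Fx = (-181/80) / (-181/20) = 1/4
check: Δy/Fy = (-33/80) / (-33/20) = 1/4 ✓

α = 1/4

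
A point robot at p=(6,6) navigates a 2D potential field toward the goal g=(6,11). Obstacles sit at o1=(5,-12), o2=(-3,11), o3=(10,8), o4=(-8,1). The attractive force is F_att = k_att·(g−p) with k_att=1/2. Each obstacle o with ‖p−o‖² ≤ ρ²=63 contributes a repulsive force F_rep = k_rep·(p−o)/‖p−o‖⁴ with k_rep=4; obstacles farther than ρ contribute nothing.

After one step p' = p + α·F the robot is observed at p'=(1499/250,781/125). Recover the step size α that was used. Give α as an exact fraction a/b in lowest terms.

F_att = 1/2·(g−p) = 1/2·(0,5) = (0.0000,2.5000)
o1: d²=325 > ρ²=63 → inactive
o2: d²=106 > ρ²=63 → inactive
o3: d²=20 ≤ ρ²=63; F_rep = 4·(-4,-2)/20² = (-0.0400,-0.0200)
o4: d²=221 > ρ²=63 → inactive
F = F_att + ΣF_rep = (-0.0400,2.4800)
Δp = p'−p = (-0.0040,0.2480); α = Δx/Fx = (-1/250) / (-1/25) = 1/10
check: Δy/Fy = (31/125) / (62/25) = 1/10 ✓

α = 1/10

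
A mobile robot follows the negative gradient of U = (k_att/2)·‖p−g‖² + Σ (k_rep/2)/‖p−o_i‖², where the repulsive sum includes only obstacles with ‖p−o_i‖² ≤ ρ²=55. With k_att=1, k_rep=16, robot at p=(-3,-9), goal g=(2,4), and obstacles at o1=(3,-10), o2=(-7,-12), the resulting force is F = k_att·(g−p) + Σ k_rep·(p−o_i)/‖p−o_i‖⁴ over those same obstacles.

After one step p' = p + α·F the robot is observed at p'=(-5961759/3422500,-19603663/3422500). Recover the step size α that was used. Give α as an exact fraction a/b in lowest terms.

F_att = 1·(g−p) = 1·(5,13) = (5.0000,13.0000)
o1: d²=37 ≤ ρ²=55; F_rep = 16·(-6,1)/37² = (-0.0701,0.0117)
o2: d²=25 ≤ ρ²=55; F_rep = 16·(4,3)/25² = (0.1024,0.0768)
F = F_att + ΣF_rep = (5.0323,13.0885)
Δp = p'−p = (1.2581,3.2721); α = Δx/Fx = (4305741/3422500) / (4305741/855625) = 1/4
check: Δy/Fy = (11198837/3422500) / (11198837/855625) = 1/4 ✓

α = 1/4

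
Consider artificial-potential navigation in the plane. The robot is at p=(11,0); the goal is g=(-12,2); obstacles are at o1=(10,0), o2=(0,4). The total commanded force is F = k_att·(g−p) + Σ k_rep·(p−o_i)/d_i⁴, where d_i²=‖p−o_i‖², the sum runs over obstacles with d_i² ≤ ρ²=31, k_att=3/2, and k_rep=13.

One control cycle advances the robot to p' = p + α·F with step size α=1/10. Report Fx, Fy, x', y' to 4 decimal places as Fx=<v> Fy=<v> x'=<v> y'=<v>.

F_att = 3/2·(g−p) = 3/2·(-23,2) = (-34.5000,3.0000)
o1: d²=1 ≤ ρ²=31; F_rep = 13·(1,0)/1² = (13.0000,0.0000)
o2: d²=137 > ρ²=31 → inactive
F = F_att + ΣF_rep = (-21.5000,3.0000)
p' = p + 1/10·F = (8.8500,0.3000)

Fx=-21.5000 Fy=3.0000 x'=8.8500 y'=0.3000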